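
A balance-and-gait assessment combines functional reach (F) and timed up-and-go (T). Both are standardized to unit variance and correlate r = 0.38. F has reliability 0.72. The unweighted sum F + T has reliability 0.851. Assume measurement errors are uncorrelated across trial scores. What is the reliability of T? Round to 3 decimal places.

Var(F+T) = 2 + 2·0.38 = 2.760.
True-score variance = ρ_F + ρ_T + 2·0.38, so 0.851 = (0.72 + ρ_T + 0.76) / 2.760.
ρ_T = 0.851·2.760 − 0.72 − 0.76 = 0.869.

0.869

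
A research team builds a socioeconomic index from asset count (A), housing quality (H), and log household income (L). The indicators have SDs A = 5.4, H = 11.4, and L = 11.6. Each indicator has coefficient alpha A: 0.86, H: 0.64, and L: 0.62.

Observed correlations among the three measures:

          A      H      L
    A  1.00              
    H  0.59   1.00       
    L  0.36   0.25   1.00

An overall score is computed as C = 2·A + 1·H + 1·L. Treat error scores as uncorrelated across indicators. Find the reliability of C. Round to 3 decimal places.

Var(C) = 2²·5.4² + 11.4² + 11.6² + 2·[2·5.4·11.4·0.59 + 2·5.4·11.6·0.36 + 11.4·11.6·0.25] = 381.16 + 301.603 = 682.763.
Under uncorrelated errors the observed covariances equal the true-score covariances, so only the own-variance terms attenuate.
True-score variance = [2²·5.4²·0.86 + 11.4²·0.64 + 11.6²·0.62] + 301.603 = 266.912 + 301.603 = 568.515.
Reliability = 568.515 / 682.763 = 0.833.

0.833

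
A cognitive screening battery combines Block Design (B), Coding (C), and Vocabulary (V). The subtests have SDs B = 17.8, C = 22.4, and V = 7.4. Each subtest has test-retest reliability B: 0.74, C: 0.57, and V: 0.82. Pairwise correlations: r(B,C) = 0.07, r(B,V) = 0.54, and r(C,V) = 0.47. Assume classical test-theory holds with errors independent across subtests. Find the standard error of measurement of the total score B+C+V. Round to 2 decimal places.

Var(total) = 873.36 + 353.893 = 1227.25.
True-score variance = 565.368 + 353.893 = 919.261, so reliability = 0.7490.
Error variance = 1227.25 − 919.261 = 307.992; SEM = √307.992 = 17.55.

17.55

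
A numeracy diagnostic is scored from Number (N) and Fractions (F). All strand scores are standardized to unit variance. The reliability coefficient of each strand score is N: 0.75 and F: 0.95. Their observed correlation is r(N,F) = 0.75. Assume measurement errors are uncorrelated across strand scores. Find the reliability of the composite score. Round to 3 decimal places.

Var(N+F) = 2 + 2·[0.75] = 2 + 1.5 = 3.5.
Because errors are independent across components, Cov(Tᵢ,Tⱼ) = Cov(Xᵢ,Xⱼ); the off-diagonal part of the true-score variance is the same as above.
True-score variance = [0.75 + 0.95] + 1.5 = 1.7 + 1.5 = 3.2.
Reliability = 3.2 / 3.5 = 0.914.

0.914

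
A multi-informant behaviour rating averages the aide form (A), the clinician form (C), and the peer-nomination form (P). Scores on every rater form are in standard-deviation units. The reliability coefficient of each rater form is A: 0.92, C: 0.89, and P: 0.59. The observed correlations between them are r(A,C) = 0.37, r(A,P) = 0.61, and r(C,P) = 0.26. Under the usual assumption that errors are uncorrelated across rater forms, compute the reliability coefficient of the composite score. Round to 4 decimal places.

Var(A+C+P) = 3 + 2·[0.37 + 0.61 + 0.26] = 3 + 2.48 = 5.48.
With uncorrelated errors the cross-covariances are all true-score covariance, so they carry over unchanged; only the diagonal terms shrink to ρᵢσᵢ².
True-score variance = [0.92 + 0.89 + 0.59] + 2.48 = 2.4 + 2.48 = 4.88.
Reliability = 4.88 / 5.48 = 0.8905.

0.8905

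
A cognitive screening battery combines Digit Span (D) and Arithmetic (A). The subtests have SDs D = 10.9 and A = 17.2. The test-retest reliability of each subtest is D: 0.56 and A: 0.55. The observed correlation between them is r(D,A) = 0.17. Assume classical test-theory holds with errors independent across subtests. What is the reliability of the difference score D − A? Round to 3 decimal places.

Var(D−A) = 10.9² + 17.2² − 2·10.9·17.2·0.17 = 414.65 − 63.7432 = 350.907.
Under uncorrelated errors the observed covariances equal the true-score covariances, so only the own-variance terms attenuate.
True-score variance = [10.9²·0.56 + 17.2²·0.55] − 63.7432 = 229.246 − 63.7432 = 165.502.
Reliability = 165.502 / 350.907 = 0.472.

0.472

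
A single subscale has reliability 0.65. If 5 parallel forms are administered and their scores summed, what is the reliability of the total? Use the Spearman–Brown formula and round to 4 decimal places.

ρ_k = kρ / (1 + (k−1)ρ) = 5·0.65 / (1 + 4·0.65) = 3.250 / 3.600 = 0.9028.

0.9028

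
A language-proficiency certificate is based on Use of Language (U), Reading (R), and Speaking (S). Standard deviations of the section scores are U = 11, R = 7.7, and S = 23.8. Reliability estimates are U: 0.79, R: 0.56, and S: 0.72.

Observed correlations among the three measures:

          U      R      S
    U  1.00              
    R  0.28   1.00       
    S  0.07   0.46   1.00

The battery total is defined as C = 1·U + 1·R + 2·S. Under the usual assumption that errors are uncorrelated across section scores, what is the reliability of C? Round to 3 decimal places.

0.764

Var(C) = 11² + 7.7² + 2²·23.8² + 2·[11·7.7·0.28 + 2·11·23.8·0.07 + 2·7.7·23.8·0.46] = 2446.05 + 457.934 = 2903.98.
With uncorrelated errors the cross-covariances are all true-score covariance, so they carry over unchanged; only the diagonal terms shrink to ρᵢσᵢ².
True-score variance = [11²·0.79 + 7.7²·0.56 + 2²·23.8²·0.72] + 457.934 = 1760.14 + 457.934 = 2218.07.
Reliability = 2218.07 / 2903.98 = 0.764.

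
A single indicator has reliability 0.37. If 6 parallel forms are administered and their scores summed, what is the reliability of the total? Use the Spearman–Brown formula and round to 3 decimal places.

0.779

ρ_k = kρ / (1 + (k−1)ρ) = 6·0.37 / (1 + 5·0.37) = 2.220 / 2.850 = 0.779.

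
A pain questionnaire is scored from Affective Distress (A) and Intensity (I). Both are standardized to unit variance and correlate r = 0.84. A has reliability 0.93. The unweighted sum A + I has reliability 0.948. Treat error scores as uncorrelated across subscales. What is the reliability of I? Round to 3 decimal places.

Var(A+I) = 2 + 2·0.84 = 3.680.
True-score variance = ρ_A + ρ_I + 2·0.84, so 0.948 = (0.93 + ρ_I + 1.68) / 3.680.
ρ_I = 0.948·3.680 − 0.93 − 1.68 = 0.879.

0.879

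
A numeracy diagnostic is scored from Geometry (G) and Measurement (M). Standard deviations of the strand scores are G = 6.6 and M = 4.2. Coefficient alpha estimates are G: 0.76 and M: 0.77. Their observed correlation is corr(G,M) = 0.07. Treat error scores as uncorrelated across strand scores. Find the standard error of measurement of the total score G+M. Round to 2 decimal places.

3.81

Var(total) = 61.2 + 3.8808 = 65.0808.
True-score variance = 46.6884 + 3.8808 = 50.5692, so reliability = 0.7770.
Error variance = 65.0808 − 50.5692 = 14.5116; SEM = √14.5116 = 3.81.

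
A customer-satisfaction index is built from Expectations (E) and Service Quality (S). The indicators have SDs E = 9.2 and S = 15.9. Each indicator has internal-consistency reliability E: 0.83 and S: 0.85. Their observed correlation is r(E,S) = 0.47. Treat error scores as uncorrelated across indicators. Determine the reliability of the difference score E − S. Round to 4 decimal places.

0.7384

Var(E−S) = 9.2² + 15.9² − 2·9.2·15.9·0.47 = 337.45 − 137.503 = 199.947.
With uncorrelated errors the cross-covariances are all true-score covariance, so they carry over unchanged; only the diagonal terms shrink to ρᵢσᵢ².
True-score variance = [9.2²·0.83 + 15.9²·0.85] − 137.503 = 285.14 − 137.503 = 147.636.
Reliability = 147.636 / 199.947 = 0.7384.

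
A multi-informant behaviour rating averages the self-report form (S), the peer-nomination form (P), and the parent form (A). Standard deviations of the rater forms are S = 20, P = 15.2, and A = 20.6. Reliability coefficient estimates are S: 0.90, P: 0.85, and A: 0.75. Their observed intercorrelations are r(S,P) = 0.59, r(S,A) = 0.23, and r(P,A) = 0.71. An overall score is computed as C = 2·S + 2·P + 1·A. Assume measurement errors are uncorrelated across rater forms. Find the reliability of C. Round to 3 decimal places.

Var(C) = 2²·20² + 2²·15.2² + 20.6² + 2·[4·20·15.2·0.59 + 2·20·20.6·0.23 + 2·15.2·20.6·0.71] = 2948.52 + 2703.18 = 5651.7.
Under uncorrelated errors the observed covariances equal the true-score covariances, so only the own-variance terms attenuate.
True-score variance = [2²·20²·0.90 + 2²·15.2²·0.85 + 20.6²·0.75] + 2703.18 = 2543.81 + 2703.18 = 5246.99.
Reliability = 5246.99 / 5651.7 = 0.928.

0.928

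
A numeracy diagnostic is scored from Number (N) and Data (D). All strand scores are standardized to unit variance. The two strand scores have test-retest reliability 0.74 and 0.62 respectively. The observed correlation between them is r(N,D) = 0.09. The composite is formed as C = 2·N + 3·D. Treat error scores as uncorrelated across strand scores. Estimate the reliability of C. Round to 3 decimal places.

0.683

Var(C) = 2² + 3² + 2·[6·0.09] = 13 + 1.08 = 14.08.
Because errors are independent across components, Cov(Tᵢ,Tⱼ) = Cov(Xᵢ,Xⱼ); the off-diagonal part of the true-score variance is the same as above.
True-score variance = [2²·0.74 + 3²·0.62] + 1.08 = 8.54 + 1.08 = 9.62.
Reliability = 9.62 / 14.08 = 0.683.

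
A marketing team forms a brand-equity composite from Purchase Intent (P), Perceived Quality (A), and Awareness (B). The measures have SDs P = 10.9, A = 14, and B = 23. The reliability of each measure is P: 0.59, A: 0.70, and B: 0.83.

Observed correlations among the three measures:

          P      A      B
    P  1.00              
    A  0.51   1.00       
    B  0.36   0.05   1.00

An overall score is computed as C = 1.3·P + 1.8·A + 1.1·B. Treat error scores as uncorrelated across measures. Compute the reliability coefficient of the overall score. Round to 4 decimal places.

Var(C) = 1.3²·10.9² + 1.8²·14² + 1.1²·23² + 2·[2.34·10.9·14·0.51 + 1.43·10.9·23·0.36 + 1.98·14·23·0.05] = 1475.92 + 686.102 = 2162.02.
Because errors are independent across components, Cov(Tᵢ,Tⱼ) = Cov(Xᵢ,Xⱼ); the off-diagonal part of the true-score variance is the same as above.
True-score variance = [1.3²·10.9²·0.59 + 1.8²·14²·0.70 + 1.1²·23²·0.83] + 686.102 = 1094.27 + 686.102 = 1780.37.
Reliability = 1780.37 / 2162.02 = 0.8235.

0.8235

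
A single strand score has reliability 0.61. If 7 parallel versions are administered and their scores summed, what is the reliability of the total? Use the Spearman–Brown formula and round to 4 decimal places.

0.9163

ρ_k = kρ / (1 + (k−1)ρ) = 7·0.61 / (1 + 6·0.61) = 4.270 / 4.660 = 0.9163.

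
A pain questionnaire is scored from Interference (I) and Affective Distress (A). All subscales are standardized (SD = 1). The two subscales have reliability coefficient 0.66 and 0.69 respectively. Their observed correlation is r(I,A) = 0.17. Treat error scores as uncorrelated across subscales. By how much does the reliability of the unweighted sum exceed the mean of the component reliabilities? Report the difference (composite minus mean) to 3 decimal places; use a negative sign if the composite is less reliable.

0.047

Var(sum) = 2 + 0.34 = 2.34; true-score variance = 1.35 + 0.34 = 1.69; composite reliability = 0.7222.
Mean component reliability = 0.6750.
Difference = 0.7222 − 0.6750 = 0.047.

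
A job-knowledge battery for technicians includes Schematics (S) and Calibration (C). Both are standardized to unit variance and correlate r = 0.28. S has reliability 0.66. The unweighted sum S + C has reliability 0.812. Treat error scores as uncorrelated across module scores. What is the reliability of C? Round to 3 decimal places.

0.859

Var(S+C) = 2 + 2·0.28 = 2.560.
True-score variance = ρ_S + ρ_C + 2·0.28, so 0.812 = (0.66 + ρ_C + 0.56) / 2.560.
ρ_C = 0.812·2.560 − 0.66 − 0.56 = 0.859.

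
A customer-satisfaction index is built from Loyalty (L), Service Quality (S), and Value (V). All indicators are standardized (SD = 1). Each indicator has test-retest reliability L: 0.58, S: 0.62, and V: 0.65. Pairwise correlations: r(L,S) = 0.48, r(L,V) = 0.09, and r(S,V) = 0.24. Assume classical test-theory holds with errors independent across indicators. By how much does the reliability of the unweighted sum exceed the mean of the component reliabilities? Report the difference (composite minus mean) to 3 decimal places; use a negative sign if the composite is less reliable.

0.134

Var(sum) = 3 + 1.62 = 4.62; true-score variance = 1.85 + 1.62 = 3.47; composite reliability = 0.7511.
Mean component reliability = 0.6167.
Difference = 0.7511 − 0.6167 = 0.134.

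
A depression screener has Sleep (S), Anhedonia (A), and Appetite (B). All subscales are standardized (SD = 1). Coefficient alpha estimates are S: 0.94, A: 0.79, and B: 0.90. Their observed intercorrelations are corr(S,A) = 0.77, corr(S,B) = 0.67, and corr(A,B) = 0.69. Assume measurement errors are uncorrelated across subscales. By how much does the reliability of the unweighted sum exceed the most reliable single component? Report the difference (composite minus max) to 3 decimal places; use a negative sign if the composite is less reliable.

Var(sum) = 3 + 4.26 = 7.26; true-score variance = 2.63 + 4.26 = 6.89; composite reliability = 0.9490.
Max component reliability = 0.9400.
Difference = 0.9490 − 0.9400 = 0.009.

0.009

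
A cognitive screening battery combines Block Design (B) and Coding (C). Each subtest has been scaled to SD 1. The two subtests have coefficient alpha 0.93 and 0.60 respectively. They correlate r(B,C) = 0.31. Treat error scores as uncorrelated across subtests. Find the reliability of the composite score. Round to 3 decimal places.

0.821

Var(B+C) = 2 + 2·[0.31] = 2 + 0.62 = 2.62.
Because errors are independent across components, Cov(Tᵢ,Tⱼ) = Cov(Xᵢ,Xⱼ); the off-diagonal part of the true-score variance is the same as above.
True-score variance = [0.93 + 0.60] + 0.62 = 1.53 + 0.62 = 2.15.
Reliability = 2.15 / 2.62 = 0.821.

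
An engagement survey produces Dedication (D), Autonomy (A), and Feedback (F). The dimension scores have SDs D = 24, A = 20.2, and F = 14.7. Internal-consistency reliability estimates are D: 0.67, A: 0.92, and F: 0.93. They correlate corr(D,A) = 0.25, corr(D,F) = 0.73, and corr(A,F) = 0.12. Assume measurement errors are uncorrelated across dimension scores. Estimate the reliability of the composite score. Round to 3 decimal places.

0.883

Var(D+A+F) = 24² + 20.2² + 14.7² + 2·[24·20.2·0.25 + 24·14.7·0.73 + 20.2·14.7·0.12] = 1200.13 + 828.754 = 2028.88.
Under uncorrelated errors the observed covariances equal the true-score covariances, so only the own-variance terms attenuate.
True-score variance = [24²·0.67 + 20.2²·0.92 + 14.7²·0.93] + 828.754 = 962.28 + 828.754 = 1791.03.
Reliability = 1791.03 / 2028.88 = 0.883.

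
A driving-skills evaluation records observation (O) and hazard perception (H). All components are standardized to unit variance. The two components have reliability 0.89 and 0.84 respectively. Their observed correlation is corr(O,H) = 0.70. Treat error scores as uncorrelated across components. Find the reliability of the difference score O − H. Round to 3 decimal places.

Var(O−H) = 1 + 1 − 2·0.70 = 2 − 1.4 = 0.6.
With uncorrelated errors the cross-covariances are all true-score covariance, so they carry over unchanged; only the diagonal terms shrink to ρᵢσᵢ².
True-score variance = [0.89 + 0.84] − 1.4 = 1.73 − 1.4 = 0.33.
Reliability = 0.33 / 0.6 = 0.550.

0.550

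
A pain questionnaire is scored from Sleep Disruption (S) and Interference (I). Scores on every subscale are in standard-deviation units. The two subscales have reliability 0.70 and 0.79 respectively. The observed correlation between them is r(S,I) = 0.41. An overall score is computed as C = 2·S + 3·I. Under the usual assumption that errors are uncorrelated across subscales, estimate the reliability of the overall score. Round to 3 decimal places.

0.828

Var(C) = 2² + 3² + 2·[6·0.41] = 13 + 4.92 = 17.92.
With uncorrelated errors the cross-covariances are all true-score covariance, so they carry over unchanged; only the diagonal terms shrink to ρᵢσᵢ².
True-score variance = [2²·0.70 + 3²·0.79] + 4.92 = 9.91 + 4.92 = 14.83.
Reliability = 14.83 / 17.92 = 0.828.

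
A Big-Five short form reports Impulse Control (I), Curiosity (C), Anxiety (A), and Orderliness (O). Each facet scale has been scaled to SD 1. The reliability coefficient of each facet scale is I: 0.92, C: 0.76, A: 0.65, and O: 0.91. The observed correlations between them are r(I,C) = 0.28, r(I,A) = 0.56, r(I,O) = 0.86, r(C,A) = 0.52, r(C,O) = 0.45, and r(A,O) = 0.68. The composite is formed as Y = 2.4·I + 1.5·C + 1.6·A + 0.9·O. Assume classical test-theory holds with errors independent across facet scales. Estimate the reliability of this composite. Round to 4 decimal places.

0.9273

Var(Y) = 2.4² + 1.5² + 1.6² + 0.9² + 2·[3.6·0.28 + 3.84·0.56 + 2.16·0.86 + 2.4·0.52 + 1.35·0.45 + 1.44·0.68] = 11.38 + 15.7014 = 27.0814.
Under uncorrelated errors the observed covariances equal the true-score covariances, so only the own-variance terms attenuate.
True-score variance = [2.4²·0.92 + 1.5²·0.76 + 1.6²·0.65 + 0.9²·0.91] + 15.7014 = 9.4103 + 15.7014 = 25.1117.
Reliability = 25.1117 / 27.0814 = 0.9273.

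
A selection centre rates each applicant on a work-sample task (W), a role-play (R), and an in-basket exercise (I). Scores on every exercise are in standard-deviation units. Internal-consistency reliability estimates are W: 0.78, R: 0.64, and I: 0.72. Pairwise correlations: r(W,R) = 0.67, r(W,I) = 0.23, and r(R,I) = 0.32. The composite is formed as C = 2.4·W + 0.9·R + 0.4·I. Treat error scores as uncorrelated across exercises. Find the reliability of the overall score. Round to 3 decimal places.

Var(C) = 2.4² + 0.9² + 0.4² + 2·[2.16·0.67 + 0.96·0.23 + 0.36·0.32] = 6.73 + 3.5664 = 10.2964.
Because errors are independent across components, Cov(Tᵢ,Tⱼ) = Cov(Xᵢ,Xⱼ); the off-diagonal part of the true-score variance is the same as above.
True-score variance = [2.4²·0.78 + 0.9²·0.64 + 0.4²·0.72] + 3.5664 = 5.1264 + 3.5664 = 8.6928.
Reliability = 8.6928 / 10.2964 = 0.844.

0.844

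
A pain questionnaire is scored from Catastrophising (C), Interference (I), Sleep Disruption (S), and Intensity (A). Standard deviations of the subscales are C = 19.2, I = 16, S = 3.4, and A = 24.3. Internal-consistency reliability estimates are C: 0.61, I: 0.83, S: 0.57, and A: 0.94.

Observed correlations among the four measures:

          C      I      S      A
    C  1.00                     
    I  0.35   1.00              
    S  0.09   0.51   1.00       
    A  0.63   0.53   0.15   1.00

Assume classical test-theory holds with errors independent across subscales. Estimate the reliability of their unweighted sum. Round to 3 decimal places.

Var(C+I+S+A) = 19.2² + 16² + 3.4² + 24.3² + 2·[19.2·16·0.35 + 19.2·3.4·0.09 + 19.2·24.3·0.63 + 16·3.4·0.51 + 16·24.3·0.53 + 3.4·24.3·0.15] = 1226.69 + 1307.06 = 2533.75.
With uncorrelated errors the cross-covariances are all true-score covariance, so they carry over unchanged; only the diagonal terms shrink to ρᵢσᵢ².
True-score variance = [19.2²·0.61 + 16²·0.83 + 3.4²·0.57 + 24.3²·0.94] + 1307.06 = 999 + 1307.06 = 2306.06.
Reliability = 2306.06 / 2533.75 = 0.910.

0.910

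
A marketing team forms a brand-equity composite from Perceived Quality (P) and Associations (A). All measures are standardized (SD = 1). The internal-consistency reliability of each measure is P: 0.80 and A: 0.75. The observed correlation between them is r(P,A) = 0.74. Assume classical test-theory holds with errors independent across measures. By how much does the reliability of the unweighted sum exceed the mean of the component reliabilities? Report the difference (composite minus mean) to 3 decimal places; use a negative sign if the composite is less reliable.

Var(sum) = 2 + 1.48 = 3.48; true-score variance = 1.55 + 1.48 = 3.03; composite reliability = 0.8707.
Mean component reliability = 0.7750.
Difference = 0.8707 − 0.7750 = 0.096.

0.096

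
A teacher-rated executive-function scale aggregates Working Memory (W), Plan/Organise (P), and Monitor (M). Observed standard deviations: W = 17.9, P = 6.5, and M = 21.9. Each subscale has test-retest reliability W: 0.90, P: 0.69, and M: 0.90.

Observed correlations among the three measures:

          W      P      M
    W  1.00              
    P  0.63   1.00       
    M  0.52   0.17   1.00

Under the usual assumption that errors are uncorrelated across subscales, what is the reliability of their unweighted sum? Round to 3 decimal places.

Var(W+P+M) = 17.9² + 6.5² + 21.9² + 2·[17.9·6.5·0.63 + 17.9·21.9·0.52 + 6.5·21.9·0.17] = 842.27 + 602.69 = 1444.96.
Under uncorrelated errors the observed covariances equal the true-score covariances, so only the own-variance terms attenuate.
True-score variance = [17.9²·0.90 + 6.5²·0.69 + 21.9²·0.90] + 602.69 = 749.17 + 602.69 = 1351.86.
Reliability = 1351.86 / 1444.96 = 0.936.

0.936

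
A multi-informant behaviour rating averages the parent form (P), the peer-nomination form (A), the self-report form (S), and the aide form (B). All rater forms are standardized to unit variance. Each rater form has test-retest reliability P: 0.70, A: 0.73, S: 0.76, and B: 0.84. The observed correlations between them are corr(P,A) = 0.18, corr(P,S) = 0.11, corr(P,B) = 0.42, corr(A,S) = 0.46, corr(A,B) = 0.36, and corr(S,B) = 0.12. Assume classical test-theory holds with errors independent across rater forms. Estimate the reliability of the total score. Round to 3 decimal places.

0.867

Var(P+A+S+B) = 4 + 2·[0.18 + 0.11 + 0.42 + 0.46 + 0.36 + 0.12] = 4 + 3.3 = 7.3.
With uncorrelated errors the cross-covariances are all true-score covariance, so they carry over unchanged; only the diagonal terms shrink to ρᵢσᵢ².
True-score variance = [0.70 + 0.73 + 0.76 + 0.84] + 3.3 = 3.03 + 3.3 = 6.33.
Reliability = 6.33 / 7.3 = 0.867.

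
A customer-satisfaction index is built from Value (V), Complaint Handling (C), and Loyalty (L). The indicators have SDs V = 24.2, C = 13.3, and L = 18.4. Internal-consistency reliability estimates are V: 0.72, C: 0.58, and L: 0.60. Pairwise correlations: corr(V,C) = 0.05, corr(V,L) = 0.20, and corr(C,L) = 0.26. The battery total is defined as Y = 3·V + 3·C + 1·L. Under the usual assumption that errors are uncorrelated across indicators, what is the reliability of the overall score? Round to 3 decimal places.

0.729

Var(Y) = 3²·24.2² + 3²·13.3² + 18.4² + 2·[9·24.2·13.3·0.05 + 3·24.2·18.4·0.20 + 3·13.3·18.4·0.26] = 7201.33 + 1205.77 = 8407.1.
With uncorrelated errors the cross-covariances are all true-score covariance, so they carry over unchanged; only the diagonal terms shrink to ρᵢσᵢ².
True-score variance = [3²·24.2²·0.72 + 3²·13.3²·0.58 + 18.4²·0.60] + 1205.77 = 4921.45 + 1205.77 = 6127.22.
Reliability = 6127.22 / 8407.1 = 0.729.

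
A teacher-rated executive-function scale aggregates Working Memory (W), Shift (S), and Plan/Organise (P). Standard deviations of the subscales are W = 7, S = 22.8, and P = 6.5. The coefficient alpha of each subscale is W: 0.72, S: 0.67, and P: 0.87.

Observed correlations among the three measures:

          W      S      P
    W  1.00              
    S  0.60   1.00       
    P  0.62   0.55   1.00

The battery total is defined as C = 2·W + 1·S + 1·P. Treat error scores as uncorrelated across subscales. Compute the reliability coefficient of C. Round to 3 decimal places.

Var(C) = 2²·7² + 22.8² + 6.5² + 2·[2·7·22.8·0.60 + 2·7·6.5·0.62 + 22.8·6.5·0.55] = 758.09 + 658.9 = 1416.99.
Under uncorrelated errors the observed covariances equal the true-score covariances, so only the own-variance terms attenuate.
True-score variance = [2²·7²·0.72 + 22.8²·0.67 + 6.5²·0.87] + 658.9 = 526.17 + 658.9 = 1185.07.
Reliability = 1185.07 / 1416.99 = 0.836.

0.836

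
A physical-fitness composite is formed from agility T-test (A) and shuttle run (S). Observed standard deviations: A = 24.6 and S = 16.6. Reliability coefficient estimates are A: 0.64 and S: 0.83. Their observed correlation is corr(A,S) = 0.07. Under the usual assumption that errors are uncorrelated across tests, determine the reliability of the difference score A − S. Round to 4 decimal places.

0.6786

Var(A−S) = 24.6² + 16.6² − 2·24.6·16.6·0.07 = 880.72 − 57.1704 = 823.55.
Because errors are independent across components, Cov(Tᵢ,Tⱼ) = Cov(Xᵢ,Xⱼ); the off-diagonal part of the true-score variance is the same as above.
True-score variance = [24.6²·0.64 + 16.6²·0.83] − 57.1704 = 616.017 − 57.1704 = 558.847.
Reliability = 558.847 / 823.55 = 0.6786.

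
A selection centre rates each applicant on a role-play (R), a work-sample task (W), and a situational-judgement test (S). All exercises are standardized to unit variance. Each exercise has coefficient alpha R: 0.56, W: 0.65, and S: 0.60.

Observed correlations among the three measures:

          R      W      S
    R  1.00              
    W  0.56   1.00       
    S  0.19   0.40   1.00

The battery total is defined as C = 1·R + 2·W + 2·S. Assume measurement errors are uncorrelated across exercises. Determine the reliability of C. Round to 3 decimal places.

Var(C) = 1 + 2² + 2² + 2·[2·0.56 + 2·0.19 + 4·0.40] = 9 + 6.2 = 15.2.
With uncorrelated errors the cross-covariances are all true-score covariance, so they carry over unchanged; only the diagonal terms shrink to ρᵢσᵢ².
True-score variance = [0.56 + 2²·0.65 + 2²·0.60] + 6.2 = 5.56 + 6.2 = 11.76.
Reliability = 11.76 / 15.2 = 0.774.

0.774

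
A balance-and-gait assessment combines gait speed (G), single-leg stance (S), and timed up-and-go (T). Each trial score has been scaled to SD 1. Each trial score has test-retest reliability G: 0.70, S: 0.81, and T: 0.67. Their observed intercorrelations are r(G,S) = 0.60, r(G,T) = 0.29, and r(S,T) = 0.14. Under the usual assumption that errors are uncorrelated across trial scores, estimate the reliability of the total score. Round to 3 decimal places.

Var(G+S+T) = 3 + 2·[0.60 + 0.29 + 0.14] = 3 + 2.06 = 5.06.
With uncorrelated errors the cross-covariances are all true-score covariance, so they carry over unchanged; only the diagonal terms shrink to ρᵢσᵢ².
True-score variance = [0.70 + 0.81 + 0.67] + 2.06 = 2.18 + 2.06 = 4.24.
Reliability = 4.24 / 5.06 = 0.838.

0.838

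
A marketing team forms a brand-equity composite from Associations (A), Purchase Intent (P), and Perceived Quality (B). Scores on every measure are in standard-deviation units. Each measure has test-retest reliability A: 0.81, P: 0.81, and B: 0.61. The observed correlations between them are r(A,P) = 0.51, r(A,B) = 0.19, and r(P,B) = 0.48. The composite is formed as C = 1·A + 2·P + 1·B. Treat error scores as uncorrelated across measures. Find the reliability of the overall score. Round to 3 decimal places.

0.870

Var(C) = 1 + 2² + 1 + 2·[2·0.51 + 0.19 + 2·0.48] = 6 + 4.34 = 10.34.
Because errors are independent across components, Cov(Tᵢ,Tⱼ) = Cov(Xᵢ,Xⱼ); the off-diagonal part of the true-score variance is the same as above.
True-score variance = [0.81 + 2²·0.81 + 0.61] + 4.34 = 4.66 + 4.34 = 9.
Reliability = 9 / 10.34 = 0.870.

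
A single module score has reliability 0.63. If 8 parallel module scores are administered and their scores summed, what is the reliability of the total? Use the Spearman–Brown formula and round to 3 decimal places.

0.932

ρ_k = kρ / (1 + (k−1)ρ) = 8·0.63 / (1 + 7·0.63) = 5.040 / 5.410 = 0.932.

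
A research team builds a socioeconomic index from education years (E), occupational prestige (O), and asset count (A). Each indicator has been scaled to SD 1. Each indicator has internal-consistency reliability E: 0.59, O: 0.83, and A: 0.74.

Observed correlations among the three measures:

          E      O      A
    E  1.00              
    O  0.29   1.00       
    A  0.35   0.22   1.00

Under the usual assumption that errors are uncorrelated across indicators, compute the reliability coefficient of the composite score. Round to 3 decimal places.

0.822

Var(E+O+A) = 3 + 2·[0.29 + 0.35 + 0.22] = 3 + 1.72 = 4.72.
With uncorrelated errors the cross-covariances are all true-score covariance, so they carry over unchanged; only the diagonal terms shrink to ρᵢσᵢ².
True-score variance = [0.59 + 0.83 + 0.74] + 1.72 = 2.16 + 1.72 = 3.88.
Reliability = 3.88 / 4.72 = 0.822.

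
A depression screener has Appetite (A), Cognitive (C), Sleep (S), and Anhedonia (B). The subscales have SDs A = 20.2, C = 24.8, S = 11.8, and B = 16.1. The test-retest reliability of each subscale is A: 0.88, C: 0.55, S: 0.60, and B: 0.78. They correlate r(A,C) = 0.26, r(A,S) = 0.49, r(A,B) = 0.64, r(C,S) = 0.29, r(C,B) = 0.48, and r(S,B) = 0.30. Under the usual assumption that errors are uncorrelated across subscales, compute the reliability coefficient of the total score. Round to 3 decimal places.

0.854

Var(A+C+S+B) = 20.2² + 24.8² + 11.8² + 16.1² + 2·[20.2·24.8·0.26 + 20.2·11.8·0.49 + 20.2·16.1·0.64 + 24.8·11.8·0.29 + 24.8·16.1·0.48 + 11.8·16.1·0.30] = 1421.53 + 1577.4 = 2998.93.
Because errors are independent across components, Cov(Tᵢ,Tⱼ) = Cov(Xᵢ,Xⱼ); the off-diagonal part of the true-score variance is the same as above.
True-score variance = [20.2²·0.88 + 24.8²·0.55 + 11.8²·0.60 + 16.1²·0.78] + 1577.4 = 983.075 + 1577.4 = 2560.48.
Reliability = 2560.48 / 2998.93 = 0.854.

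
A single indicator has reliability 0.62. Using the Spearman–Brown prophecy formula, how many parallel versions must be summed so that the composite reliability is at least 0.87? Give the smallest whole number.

k ≥ ρ*(1−ρ₁)/(ρ₁(1−ρ*)) = 0.87·0.38 / (0.62·0.13) = 4.102.
Smallest integer k = 5.

5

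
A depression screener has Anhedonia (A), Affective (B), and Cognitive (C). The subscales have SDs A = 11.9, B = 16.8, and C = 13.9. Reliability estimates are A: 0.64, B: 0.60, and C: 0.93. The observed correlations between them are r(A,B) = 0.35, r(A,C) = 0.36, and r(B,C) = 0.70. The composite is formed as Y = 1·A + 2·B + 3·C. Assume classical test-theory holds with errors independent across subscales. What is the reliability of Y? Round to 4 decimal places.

0.8887

Var(Y) = 11.9² + 2²·16.8² + 3²·13.9² + 2·[2·11.9·16.8·0.35 + 3·11.9·13.9·0.36 + 6·16.8·13.9·0.70] = 3009.46 + 2598.74 = 5608.2.
Under uncorrelated errors the observed covariances equal the true-score covariances, so only the own-variance terms attenuate.
True-score variance = [11.9²·0.64 + 2²·16.8²·0.60 + 3²·13.9²·0.93] + 2598.74 = 2385.17 + 2598.74 = 4983.92.
Reliability = 4983.92 / 5608.2 = 0.8887.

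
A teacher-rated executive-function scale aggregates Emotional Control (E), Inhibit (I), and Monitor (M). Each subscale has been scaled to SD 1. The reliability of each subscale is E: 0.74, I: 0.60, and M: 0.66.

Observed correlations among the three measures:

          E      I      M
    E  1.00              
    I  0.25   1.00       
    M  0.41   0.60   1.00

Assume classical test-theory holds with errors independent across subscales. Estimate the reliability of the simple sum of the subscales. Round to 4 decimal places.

Var(E+I+M) = 3 + 2·[0.25 + 0.41 + 0.60] = 3 + 2.52 = 5.52.
Under uncorrelated errors the observed covariances equal the true-score covariances, so only the own-variance terms attenuate.
True-score variance = [0.74 + 0.60 + 0.66] + 2.52 = 2 + 2.52 = 4.52.
Reliability = 4.52 / 5.52 = 0.8188.

0.8188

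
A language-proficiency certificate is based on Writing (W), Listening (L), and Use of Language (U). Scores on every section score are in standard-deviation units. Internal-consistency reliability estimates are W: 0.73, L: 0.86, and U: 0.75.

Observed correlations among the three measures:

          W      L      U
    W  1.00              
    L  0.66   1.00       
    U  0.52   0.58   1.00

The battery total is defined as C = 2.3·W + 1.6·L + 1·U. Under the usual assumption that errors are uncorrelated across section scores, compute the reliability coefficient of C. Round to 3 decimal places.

Var(C) = 2.3² + 1.6² + 1 + 2·[3.68·0.66 + 2.3·0.52 + 1.6·0.58] = 8.85 + 9.1056 = 17.9556.
With uncorrelated errors the cross-covariances are all true-score covariance, so they carry over unchanged; only the diagonal terms shrink to ρᵢσᵢ².
True-score variance = [2.3²·0.73 + 1.6²·0.86 + 0.75] + 9.1056 = 6.8133 + 9.1056 = 15.9189.
Reliability = 15.9189 / 17.9556 = 0.887.

0.887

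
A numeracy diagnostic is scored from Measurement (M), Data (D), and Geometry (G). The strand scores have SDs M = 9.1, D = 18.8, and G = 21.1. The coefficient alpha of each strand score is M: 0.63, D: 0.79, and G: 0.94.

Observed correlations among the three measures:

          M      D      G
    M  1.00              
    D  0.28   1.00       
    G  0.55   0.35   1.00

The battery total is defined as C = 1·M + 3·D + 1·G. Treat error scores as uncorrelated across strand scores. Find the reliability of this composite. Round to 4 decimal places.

0.8561

Var(C) = 9.1² + 3²·18.8² + 21.1² + 2·[3·9.1·18.8·0.28 + 9.1·21.1·0.55 + 3·18.8·21.1·0.35] = 3708.98 + 1331.65 = 5040.63.
Because errors are independent across components, Cov(Tᵢ,Tⱼ) = Cov(Xᵢ,Xⱼ); the off-diagonal part of the true-score variance is the same as above.
True-score variance = [9.1²·0.63 + 3²·18.8²·0.79 + 21.1²·0.94] + 1331.65 = 2983.63 + 1331.65 = 4315.28.
Reliability = 4315.28 / 5040.63 = 0.8561.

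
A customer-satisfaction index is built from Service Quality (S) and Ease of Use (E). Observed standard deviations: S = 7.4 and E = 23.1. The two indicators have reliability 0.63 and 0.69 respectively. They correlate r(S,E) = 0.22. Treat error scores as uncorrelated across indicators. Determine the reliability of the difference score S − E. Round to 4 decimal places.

0.6382

Var(S−E) = 7.4² + 23.1² − 2·7.4·23.1·0.22 = 588.37 − 75.2136 = 513.156.
Under uncorrelated errors the observed covariances equal the true-score covariances, so only the own-variance terms attenuate.
True-score variance = [7.4²·0.63 + 23.1²·0.69] − 75.2136 = 402.69 − 75.2136 = 327.476.
Reliability = 327.476 / 513.156 = 0.6382.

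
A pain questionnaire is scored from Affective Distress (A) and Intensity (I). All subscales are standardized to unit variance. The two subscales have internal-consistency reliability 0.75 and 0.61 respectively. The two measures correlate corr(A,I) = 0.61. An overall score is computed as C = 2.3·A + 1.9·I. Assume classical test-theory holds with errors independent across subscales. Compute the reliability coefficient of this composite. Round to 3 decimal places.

0.808

Var(C) = 2.3² + 1.9² + 2·[4.37·0.61] = 8.9 + 5.3314 = 14.2314.
Under uncorrelated errors the observed covariances equal the true-score covariances, so only the own-variance terms attenuate.
True-score variance = [2.3²·0.75 + 1.9²·0.61] + 5.3314 = 6.1696 + 5.3314 = 11.501.
Reliability = 11.501 / 14.2314 = 0.808.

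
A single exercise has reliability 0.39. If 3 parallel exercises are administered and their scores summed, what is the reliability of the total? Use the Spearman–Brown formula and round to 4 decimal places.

0.6573

ρ_k = kρ / (1 + (k−1)ρ) = 3·0.39 / (1 + 2·0.39) = 1.170 / 1.780 = 0.6573.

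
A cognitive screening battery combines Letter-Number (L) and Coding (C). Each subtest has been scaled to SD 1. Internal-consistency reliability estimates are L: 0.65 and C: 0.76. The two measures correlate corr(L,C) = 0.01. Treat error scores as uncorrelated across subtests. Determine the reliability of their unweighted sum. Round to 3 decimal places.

0.708

Var(L+C) = 2 + 2·[0.01] = 2 + 0.02 = 2.02.
With uncorrelated errors the cross-covariances are all true-score covariance, so they carry over unchanged; only the diagonal terms shrink to ρᵢσᵢ².
True-score variance = [0.65 + 0.76] + 0.02 = 1.41 + 0.02 = 1.43.
Reliability = 1.43 / 2.02 = 0.708.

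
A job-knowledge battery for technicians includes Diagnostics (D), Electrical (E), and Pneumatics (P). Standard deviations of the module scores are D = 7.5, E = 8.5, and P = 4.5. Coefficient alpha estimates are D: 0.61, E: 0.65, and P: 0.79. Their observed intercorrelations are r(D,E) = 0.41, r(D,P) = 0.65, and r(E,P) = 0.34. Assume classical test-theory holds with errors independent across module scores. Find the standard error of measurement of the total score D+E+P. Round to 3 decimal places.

Var(total) = 148.75 + 122.16 = 270.91.
True-score variance = 97.2725 + 122.16 = 219.433, so reliability = 0.8100.
Error variance = 270.91 − 219.433 = 51.4775; SEM = √51.4775 = 7.175.

7.175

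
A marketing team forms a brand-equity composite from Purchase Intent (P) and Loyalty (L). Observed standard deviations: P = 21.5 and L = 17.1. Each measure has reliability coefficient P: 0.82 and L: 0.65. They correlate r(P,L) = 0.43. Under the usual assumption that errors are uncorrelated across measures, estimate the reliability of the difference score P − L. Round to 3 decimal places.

Var(P−L) = 21.5² + 17.1² − 2·21.5·17.1·0.43 = 754.66 − 316.179 = 438.481.
Under uncorrelated errors the observed covariances equal the true-score covariances, so only the own-variance terms attenuate.
True-score variance = [21.5²·0.82 + 17.1²·0.65] − 316.179 = 569.111 − 316.179 = 252.932.
Reliability = 252.932 / 438.481 = 0.577.

0.577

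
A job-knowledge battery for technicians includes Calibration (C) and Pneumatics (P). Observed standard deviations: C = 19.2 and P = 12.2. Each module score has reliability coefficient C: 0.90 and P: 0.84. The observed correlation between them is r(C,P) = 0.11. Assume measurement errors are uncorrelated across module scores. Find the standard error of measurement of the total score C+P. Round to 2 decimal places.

7.79

Var(total) = 517.48 + 51.5328 = 569.013.
True-score variance = 456.802 + 51.5328 = 508.334, so reliability = 0.8934.
Error variance = 569.013 − 508.334 = 60.6784; SEM = √60.6784 = 7.79.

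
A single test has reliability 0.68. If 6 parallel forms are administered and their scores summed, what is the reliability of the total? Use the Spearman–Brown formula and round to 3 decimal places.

ρ_k = kρ / (1 + (k−1)ρ) = 6·0.68 / (1 + 5·0.68) = 4.080 / 4.400 = 0.927.

0.927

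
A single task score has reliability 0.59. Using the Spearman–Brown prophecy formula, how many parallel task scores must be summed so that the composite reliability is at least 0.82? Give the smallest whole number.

4

k ≥ ρ*(1−ρ₁)/(ρ₁(1−ρ*)) = 0.82·0.41 / (0.59·0.18) = 3.166.
Smallest integer k = 4.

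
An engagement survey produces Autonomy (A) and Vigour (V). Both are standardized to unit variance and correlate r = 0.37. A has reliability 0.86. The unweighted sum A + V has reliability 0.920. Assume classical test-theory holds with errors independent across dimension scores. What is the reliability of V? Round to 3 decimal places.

Var(A+V) = 2 + 2·0.37 = 2.740.
True-score variance = ρ_A + ρ_V + 2·0.37, so 0.920 = (0.86 + ρ_V + 0.74) / 2.740.
ρ_V = 0.920·2.740 − 0.86 − 0.74 = 0.921.

0.921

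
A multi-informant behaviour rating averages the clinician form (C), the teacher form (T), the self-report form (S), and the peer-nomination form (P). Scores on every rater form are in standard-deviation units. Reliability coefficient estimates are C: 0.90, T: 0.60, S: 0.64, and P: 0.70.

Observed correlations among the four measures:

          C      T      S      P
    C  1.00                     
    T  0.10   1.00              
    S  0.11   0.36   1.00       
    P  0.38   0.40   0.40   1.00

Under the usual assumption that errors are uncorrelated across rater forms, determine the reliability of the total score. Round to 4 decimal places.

Var(C+T+S+P) = 4 + 2·[0.10 + 0.11 + 0.38 + 0.36 + 0.40 + 0.40] = 4 + 3.5 = 7.5.
With uncorrelated errors the cross-covariances are all true-score covariance, so they carry over unchanged; only the diagonal terms shrink to ρᵢσᵢ².
True-score variance = [0.90 + 0.60 + 0.64 + 0.70] + 3.5 = 2.84 + 3.5 = 6.34.
Reliability = 6.34 / 7.5 = 0.8453.

0.8453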